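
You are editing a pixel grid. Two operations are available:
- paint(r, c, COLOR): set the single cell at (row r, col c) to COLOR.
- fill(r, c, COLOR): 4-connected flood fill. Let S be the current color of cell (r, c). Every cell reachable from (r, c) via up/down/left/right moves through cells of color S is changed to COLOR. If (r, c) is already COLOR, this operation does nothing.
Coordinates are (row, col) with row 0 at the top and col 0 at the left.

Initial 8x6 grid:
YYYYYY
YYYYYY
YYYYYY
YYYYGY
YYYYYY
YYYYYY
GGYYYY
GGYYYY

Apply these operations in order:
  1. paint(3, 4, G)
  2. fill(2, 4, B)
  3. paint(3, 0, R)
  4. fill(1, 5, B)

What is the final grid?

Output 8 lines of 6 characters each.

Answer: BBBBBB
BBBBBB
BBBBBB
RBBBGB
BBBBBB
BBBBBB
GGBBBB
GGBBBB

Derivation:
After op 1 paint(3,4,G):
YYYYYY
YYYYYY
YYYYYY
YYYYGY
YYYYYY
YYYYYY
GGYYYY
GGYYYY
After op 2 fill(2,4,B) [43 cells changed]:
BBBBBB
BBBBBB
BBBBBB
BBBBGB
BBBBBB
BBBBBB
GGBBBB
GGBBBB
After op 3 paint(3,0,R):
BBBBBB
BBBBBB
BBBBBB
RBBBGB
BBBBBB
BBBBBB
GGBBBB
GGBBBB
After op 4 fill(1,5,B) [0 cells changed]:
BBBBBB
BBBBBB
BBBBBB
RBBBGB
BBBBBB
BBBBBB
GGBBBB
GGBBBB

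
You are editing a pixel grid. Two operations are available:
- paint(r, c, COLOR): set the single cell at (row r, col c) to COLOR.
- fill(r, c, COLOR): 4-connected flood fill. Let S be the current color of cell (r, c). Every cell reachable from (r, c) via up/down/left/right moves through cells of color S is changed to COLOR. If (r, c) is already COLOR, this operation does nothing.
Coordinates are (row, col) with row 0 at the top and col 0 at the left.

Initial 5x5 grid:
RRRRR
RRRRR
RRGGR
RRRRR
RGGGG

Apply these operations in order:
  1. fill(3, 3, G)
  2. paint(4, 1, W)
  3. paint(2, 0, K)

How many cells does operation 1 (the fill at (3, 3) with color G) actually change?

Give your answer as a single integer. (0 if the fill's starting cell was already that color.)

After op 1 fill(3,3,G) [19 cells changed]:
GGGGG
GGGGG
GGGGG
GGGGG
GGGGG

Answer: 19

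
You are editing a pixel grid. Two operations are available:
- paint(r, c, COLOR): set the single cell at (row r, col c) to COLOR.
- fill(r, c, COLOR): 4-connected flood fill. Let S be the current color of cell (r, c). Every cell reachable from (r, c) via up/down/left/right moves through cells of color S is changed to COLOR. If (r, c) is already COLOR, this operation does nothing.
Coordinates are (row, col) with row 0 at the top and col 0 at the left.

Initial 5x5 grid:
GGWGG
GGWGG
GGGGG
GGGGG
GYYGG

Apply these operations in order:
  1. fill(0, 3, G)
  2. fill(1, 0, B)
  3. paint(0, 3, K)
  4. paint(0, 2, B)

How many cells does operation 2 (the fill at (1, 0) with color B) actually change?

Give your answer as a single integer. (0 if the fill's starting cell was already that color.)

Answer: 21

Derivation:
After op 1 fill(0,3,G) [0 cells changed]:
GGWGG
GGWGG
GGGGG
GGGGG
GYYGG
After op 2 fill(1,0,B) [21 cells changed]:
BBWBB
BBWBB
BBBBB
BBBBB
BYYBB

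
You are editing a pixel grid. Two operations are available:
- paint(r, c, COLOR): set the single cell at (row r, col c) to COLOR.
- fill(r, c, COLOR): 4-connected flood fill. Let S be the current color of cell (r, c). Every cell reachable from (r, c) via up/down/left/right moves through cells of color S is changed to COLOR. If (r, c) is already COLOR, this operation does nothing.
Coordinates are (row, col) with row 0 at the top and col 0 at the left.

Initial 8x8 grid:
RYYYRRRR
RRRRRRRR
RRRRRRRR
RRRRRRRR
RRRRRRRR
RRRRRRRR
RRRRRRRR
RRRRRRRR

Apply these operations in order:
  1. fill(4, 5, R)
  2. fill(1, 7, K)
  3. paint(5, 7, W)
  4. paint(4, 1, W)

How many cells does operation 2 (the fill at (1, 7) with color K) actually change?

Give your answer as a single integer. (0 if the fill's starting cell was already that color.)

After op 1 fill(4,5,R) [0 cells changed]:
RYYYRRRR
RRRRRRRR
RRRRRRRR
RRRRRRRR
RRRRRRRR
RRRRRRRR
RRRRRRRR
RRRRRRRR
After op 2 fill(1,7,K) [61 cells changed]:
KYYYKKKK
KKKKKKKK
KKKKKKKK
KKKKKKKK
KKKKKKKK
KKKKKKKK
KKKKKKKK
KKKKKKKK

Answer: 61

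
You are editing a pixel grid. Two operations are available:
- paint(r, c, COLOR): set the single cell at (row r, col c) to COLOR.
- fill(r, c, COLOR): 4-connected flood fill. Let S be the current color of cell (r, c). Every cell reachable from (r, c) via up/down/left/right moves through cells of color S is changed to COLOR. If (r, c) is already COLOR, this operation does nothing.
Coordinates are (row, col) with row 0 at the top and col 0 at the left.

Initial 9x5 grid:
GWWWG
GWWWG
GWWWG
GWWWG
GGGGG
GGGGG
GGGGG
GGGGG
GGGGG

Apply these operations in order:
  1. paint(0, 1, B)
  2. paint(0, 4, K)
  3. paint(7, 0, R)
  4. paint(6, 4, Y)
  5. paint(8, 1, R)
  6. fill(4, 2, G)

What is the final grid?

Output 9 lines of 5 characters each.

After op 1 paint(0,1,B):
GBWWG
GWWWG
GWWWG
GWWWG
GGGGG
GGGGG
GGGGG
GGGGG
GGGGG
After op 2 paint(0,4,K):
GBWWK
GWWWG
GWWWG
GWWWG
GGGGG
GGGGG
GGGGG
GGGGG
GGGGG
After op 3 paint(7,0,R):
GBWWK
GWWWG
GWWWG
GWWWG
GGGGG
GGGGG
GGGGG
RGGGG
GGGGG
After op 4 paint(6,4,Y):
GBWWK
GWWWG
GWWWG
GWWWG
GGGGG
GGGGG
GGGGY
RGGGG
GGGGG
After op 5 paint(8,1,R):
GBWWK
GWWWG
GWWWG
GWWWG
GGGGG
GGGGG
GGGGY
RGGGG
GRGGG
After op 6 fill(4,2,G) [0 cells changed]:
GBWWK
GWWWG
GWWWG
GWWWG
GGGGG
GGGGG
GGGGY
RGGGG
GRGGG

Answer: GBWWK
GWWWG
GWWWG
GWWWG
GGGGG
GGGGG
GGGGY
RGGGG
GRGGG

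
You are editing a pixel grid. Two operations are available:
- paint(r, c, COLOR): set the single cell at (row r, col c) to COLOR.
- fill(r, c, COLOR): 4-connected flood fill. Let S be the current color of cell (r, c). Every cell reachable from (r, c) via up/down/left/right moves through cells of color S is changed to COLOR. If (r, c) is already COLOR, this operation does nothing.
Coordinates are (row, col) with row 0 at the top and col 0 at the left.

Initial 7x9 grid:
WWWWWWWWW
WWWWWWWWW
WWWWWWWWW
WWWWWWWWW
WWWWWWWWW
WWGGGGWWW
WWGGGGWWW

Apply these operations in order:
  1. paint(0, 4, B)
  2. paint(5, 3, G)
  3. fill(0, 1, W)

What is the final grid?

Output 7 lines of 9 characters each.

After op 1 paint(0,4,B):
WWWWBWWWW
WWWWWWWWW
WWWWWWWWW
WWWWWWWWW
WWWWWWWWW
WWGGGGWWW
WWGGGGWWW
After op 2 paint(5,3,G):
WWWWBWWWW
WWWWWWWWW
WWWWWWWWW
WWWWWWWWW
WWWWWWWWW
WWGGGGWWW
WWGGGGWWW
After op 3 fill(0,1,W) [0 cells changed]:
WWWWBWWWW
WWWWWWWWW
WWWWWWWWW
WWWWWWWWW
WWWWWWWWW
WWGGGGWWW
WWGGGGWWW

Answer: WWWWBWWWW
WWWWWWWWW
WWWWWWWWW
WWWWWWWWW
WWWWWWWWW
WWGGGGWWW
WWGGGGWWW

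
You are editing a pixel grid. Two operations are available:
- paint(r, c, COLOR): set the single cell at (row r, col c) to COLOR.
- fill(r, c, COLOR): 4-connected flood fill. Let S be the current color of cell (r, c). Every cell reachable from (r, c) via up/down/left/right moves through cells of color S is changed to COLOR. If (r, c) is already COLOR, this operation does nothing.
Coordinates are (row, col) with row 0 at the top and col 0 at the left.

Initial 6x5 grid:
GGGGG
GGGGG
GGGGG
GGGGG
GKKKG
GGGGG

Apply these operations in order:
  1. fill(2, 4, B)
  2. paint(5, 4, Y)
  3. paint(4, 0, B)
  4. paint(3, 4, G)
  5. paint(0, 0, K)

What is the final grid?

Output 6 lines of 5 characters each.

After op 1 fill(2,4,B) [27 cells changed]:
BBBBB
BBBBB
BBBBB
BBBBB
BKKKB
BBBBB
After op 2 paint(5,4,Y):
BBBBB
BBBBB
BBBBB
BBBBB
BKKKB
BBBBY
After op 3 paint(4,0,B):
BBBBB
BBBBB
BBBBB
BBBBB
BKKKB
BBBBY
After op 4 paint(3,4,G):
BBBBB
BBBBB
BBBBB
BBBBG
BKKKB
BBBBY
After op 5 paint(0,0,K):
KBBBB
BBBBB
BBBBB
BBBBG
BKKKB
BBBBY

Answer: KBBBB
BBBBB
BBBBB
BBBBG
BKKKB
BBBBY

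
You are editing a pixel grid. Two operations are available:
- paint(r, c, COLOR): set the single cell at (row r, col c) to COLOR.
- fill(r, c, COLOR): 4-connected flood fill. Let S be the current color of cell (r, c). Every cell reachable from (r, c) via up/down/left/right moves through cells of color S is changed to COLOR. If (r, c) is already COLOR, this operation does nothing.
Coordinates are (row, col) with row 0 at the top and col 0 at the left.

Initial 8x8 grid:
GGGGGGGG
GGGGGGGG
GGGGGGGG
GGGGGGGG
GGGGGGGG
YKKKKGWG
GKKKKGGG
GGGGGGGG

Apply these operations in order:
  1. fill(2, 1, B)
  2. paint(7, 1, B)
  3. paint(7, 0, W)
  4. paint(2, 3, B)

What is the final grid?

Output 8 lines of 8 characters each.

Answer: BBBBBBBB
BBBBBBBB
BBBBBBBB
BBBBBBBB
BBBBBBBB
YKKKKBWB
BKKKKBBB
WBBBBBBB

Derivation:
After op 1 fill(2,1,B) [54 cells changed]:
BBBBBBBB
BBBBBBBB
BBBBBBBB
BBBBBBBB
BBBBBBBB
YKKKKBWB
BKKKKBBB
BBBBBBBB
After op 2 paint(7,1,B):
BBBBBBBB
BBBBBBBB
BBBBBBBB
BBBBBBBB
BBBBBBBB
YKKKKBWB
BKKKKBBB
BBBBBBBB
After op 3 paint(7,0,W):
BBBBBBBB
BBBBBBBB
BBBBBBBB
BBBBBBBB
BBBBBBBB
YKKKKBWB
BKKKKBBB
WBBBBBBB
After op 4 paint(2,3,B):
BBBBBBBB
BBBBBBBB
BBBBBBBB
BBBBBBBB
BBBBBBBB
YKKKKBWB
BKKKKBBB
WBBBBBBB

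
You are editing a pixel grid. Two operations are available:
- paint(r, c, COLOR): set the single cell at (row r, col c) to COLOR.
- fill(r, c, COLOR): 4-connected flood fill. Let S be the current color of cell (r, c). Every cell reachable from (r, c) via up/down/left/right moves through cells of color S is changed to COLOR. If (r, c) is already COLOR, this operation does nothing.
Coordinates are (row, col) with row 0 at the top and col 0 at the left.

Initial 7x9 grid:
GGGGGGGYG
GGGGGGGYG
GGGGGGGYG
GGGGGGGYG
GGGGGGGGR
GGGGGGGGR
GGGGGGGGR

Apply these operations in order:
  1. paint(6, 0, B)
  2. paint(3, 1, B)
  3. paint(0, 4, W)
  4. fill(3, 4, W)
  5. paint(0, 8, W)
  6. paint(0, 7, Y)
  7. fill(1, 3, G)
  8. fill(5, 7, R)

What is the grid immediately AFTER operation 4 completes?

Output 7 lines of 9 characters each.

After op 1 paint(6,0,B):
GGGGGGGYG
GGGGGGGYG
GGGGGGGYG
GGGGGGGYG
GGGGGGGGR
GGGGGGGGR
BGGGGGGGR
After op 2 paint(3,1,B):
GGGGGGGYG
GGGGGGGYG
GGGGGGGYG
GBGGGGGYG
GGGGGGGGR
GGGGGGGGR
BGGGGGGGR
After op 3 paint(0,4,W):
GGGGWGGYG
GGGGGGGYG
GGGGGGGYG
GBGGGGGYG
GGGGGGGGR
GGGGGGGGR
BGGGGGGGR
After op 4 fill(3,4,W) [49 cells changed]:
WWWWWWWYG
WWWWWWWYG
WWWWWWWYG
WBWWWWWYG
WWWWWWWWR
WWWWWWWWR
BWWWWWWWR

Answer: WWWWWWWYG
WWWWWWWYG
WWWWWWWYG
WBWWWWWYG
WWWWWWWWR
WWWWWWWWR
BWWWWWWWR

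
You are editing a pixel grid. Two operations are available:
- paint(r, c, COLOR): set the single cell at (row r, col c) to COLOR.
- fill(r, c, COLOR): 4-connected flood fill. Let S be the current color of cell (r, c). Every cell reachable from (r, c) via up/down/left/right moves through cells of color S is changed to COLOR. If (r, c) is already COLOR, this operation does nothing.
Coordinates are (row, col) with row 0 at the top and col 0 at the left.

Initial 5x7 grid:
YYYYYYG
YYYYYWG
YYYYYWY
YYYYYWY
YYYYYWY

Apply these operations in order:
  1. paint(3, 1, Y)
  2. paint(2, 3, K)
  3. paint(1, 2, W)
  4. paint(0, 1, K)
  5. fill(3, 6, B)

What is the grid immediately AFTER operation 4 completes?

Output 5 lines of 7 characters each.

Answer: YKYYYYG
YYWYYWG
YYYKYWY
YYYYYWY
YYYYYWY

Derivation:
After op 1 paint(3,1,Y):
YYYYYYG
YYYYYWG
YYYYYWY
YYYYYWY
YYYYYWY
After op 2 paint(2,3,K):
YYYYYYG
YYYYYWG
YYYKYWY
YYYYYWY
YYYYYWY
After op 3 paint(1,2,W):
YYYYYYG
YYWYYWG
YYYKYWY
YYYYYWY
YYYYYWY
After op 4 paint(0,1,K):
YKYYYYG
YYWYYWG
YYYKYWY
YYYYYWY
YYYYYWY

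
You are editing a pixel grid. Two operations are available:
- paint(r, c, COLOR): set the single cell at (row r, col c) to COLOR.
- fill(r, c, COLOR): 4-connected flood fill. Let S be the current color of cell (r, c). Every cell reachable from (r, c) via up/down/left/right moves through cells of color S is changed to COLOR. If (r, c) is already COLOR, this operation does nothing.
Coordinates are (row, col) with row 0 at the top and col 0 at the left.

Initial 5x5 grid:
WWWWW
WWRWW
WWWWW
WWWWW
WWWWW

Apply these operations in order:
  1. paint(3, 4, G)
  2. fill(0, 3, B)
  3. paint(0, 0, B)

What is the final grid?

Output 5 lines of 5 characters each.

Answer: BBBBB
BBRBB
BBBBB
BBBBG
BBBBB

Derivation:
After op 1 paint(3,4,G):
WWWWW
WWRWW
WWWWW
WWWWG
WWWWW
After op 2 fill(0,3,B) [23 cells changed]:
BBBBB
BBRBB
BBBBB
BBBBG
BBBBB
After op 3 paint(0,0,B):
BBBBB
BBRBB
BBBBB
BBBBG
BBBBB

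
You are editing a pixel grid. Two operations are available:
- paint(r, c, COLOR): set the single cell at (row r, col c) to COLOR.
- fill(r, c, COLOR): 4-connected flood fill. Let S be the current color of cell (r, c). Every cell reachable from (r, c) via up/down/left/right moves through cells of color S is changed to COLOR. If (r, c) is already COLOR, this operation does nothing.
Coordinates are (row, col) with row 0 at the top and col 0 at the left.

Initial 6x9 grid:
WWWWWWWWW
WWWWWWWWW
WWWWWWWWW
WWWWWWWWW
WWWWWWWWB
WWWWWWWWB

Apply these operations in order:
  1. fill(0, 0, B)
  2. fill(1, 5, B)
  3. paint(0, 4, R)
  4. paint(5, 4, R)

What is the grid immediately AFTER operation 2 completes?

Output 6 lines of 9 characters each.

Answer: BBBBBBBBB
BBBBBBBBB
BBBBBBBBB
BBBBBBBBB
BBBBBBBBB
BBBBBBBBB

Derivation:
After op 1 fill(0,0,B) [52 cells changed]:
BBBBBBBBB
BBBBBBBBB
BBBBBBBBB
BBBBBBBBB
BBBBBBBBB
BBBBBBBBB
After op 2 fill(1,5,B) [0 cells changed]:
BBBBBBBBB
BBBBBBBBB
BBBBBBBBB
BBBBBBBBB
BBBBBBBBB
BBBBBBBBB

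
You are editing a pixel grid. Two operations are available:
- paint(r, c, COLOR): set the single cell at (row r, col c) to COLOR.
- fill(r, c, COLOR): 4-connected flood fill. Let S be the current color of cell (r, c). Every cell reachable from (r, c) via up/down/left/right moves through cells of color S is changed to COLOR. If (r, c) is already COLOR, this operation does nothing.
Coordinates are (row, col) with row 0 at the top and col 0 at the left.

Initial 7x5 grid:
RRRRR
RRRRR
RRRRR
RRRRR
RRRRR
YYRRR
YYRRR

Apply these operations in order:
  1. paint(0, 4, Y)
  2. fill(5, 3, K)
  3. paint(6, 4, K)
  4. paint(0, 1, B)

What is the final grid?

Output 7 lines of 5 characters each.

After op 1 paint(0,4,Y):
RRRRY
RRRRR
RRRRR
RRRRR
RRRRR
YYRRR
YYRRR
After op 2 fill(5,3,K) [30 cells changed]:
KKKKY
KKKKK
KKKKK
KKKKK
KKKKK
YYKKK
YYKKK
After op 3 paint(6,4,K):
KKKKY
KKKKK
KKKKK
KKKKK
KKKKK
YYKKK
YYKKK
After op 4 paint(0,1,B):
KBKKY
KKKKK
KKKKK
KKKKK
KKKKK
YYKKK
YYKKK

Answer: KBKKY
KKKKK
KKKKK
KKKKK
KKKKK
YYKKK
YYKKK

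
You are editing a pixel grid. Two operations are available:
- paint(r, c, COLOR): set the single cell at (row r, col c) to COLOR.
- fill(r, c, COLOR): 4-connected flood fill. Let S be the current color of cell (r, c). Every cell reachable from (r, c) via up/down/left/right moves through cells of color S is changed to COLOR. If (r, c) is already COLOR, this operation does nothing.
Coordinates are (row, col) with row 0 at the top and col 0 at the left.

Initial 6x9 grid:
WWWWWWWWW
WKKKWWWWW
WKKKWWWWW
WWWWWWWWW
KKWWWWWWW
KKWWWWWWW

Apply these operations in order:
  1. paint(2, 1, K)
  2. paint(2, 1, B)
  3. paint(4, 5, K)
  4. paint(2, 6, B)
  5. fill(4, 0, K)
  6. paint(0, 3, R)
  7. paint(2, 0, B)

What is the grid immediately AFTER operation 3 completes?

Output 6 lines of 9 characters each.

After op 1 paint(2,1,K):
WWWWWWWWW
WKKKWWWWW
WKKKWWWWW
WWWWWWWWW
KKWWWWWWW
KKWWWWWWW
After op 2 paint(2,1,B):
WWWWWWWWW
WKKKWWWWW
WBKKWWWWW
WWWWWWWWW
KKWWWWWWW
KKWWWWWWW
After op 3 paint(4,5,K):
WWWWWWWWW
WKKKWWWWW
WBKKWWWWW
WWWWWWWWW
KKWWWKWWW
KKWWWWWWW

Answer: WWWWWWWWW
WKKKWWWWW
WBKKWWWWW
WWWWWWWWW
KKWWWKWWW
KKWWWWWWW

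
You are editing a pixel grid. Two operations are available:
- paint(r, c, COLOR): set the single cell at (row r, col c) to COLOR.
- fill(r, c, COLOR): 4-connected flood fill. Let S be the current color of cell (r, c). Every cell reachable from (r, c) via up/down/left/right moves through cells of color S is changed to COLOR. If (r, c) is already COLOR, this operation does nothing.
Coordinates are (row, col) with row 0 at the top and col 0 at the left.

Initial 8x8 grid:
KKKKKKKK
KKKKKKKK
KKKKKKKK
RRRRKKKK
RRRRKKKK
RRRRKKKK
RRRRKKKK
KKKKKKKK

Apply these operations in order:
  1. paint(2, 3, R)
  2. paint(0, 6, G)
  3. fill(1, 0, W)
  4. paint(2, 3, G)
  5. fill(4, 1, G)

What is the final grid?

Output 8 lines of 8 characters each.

After op 1 paint(2,3,R):
KKKKKKKK
KKKKKKKK
KKKRKKKK
RRRRKKKK
RRRRKKKK
RRRRKKKK
RRRRKKKK
KKKKKKKK
After op 2 paint(0,6,G):
KKKKKKGK
KKKKKKKK
KKKRKKKK
RRRRKKKK
RRRRKKKK
RRRRKKKK
RRRRKKKK
KKKKKKKK
After op 3 fill(1,0,W) [46 cells changed]:
WWWWWWGW
WWWWWWWW
WWWRWWWW
RRRRWWWW
RRRRWWWW
RRRRWWWW
RRRRWWWW
WWWWWWWW
After op 4 paint(2,3,G):
WWWWWWGW
WWWWWWWW
WWWGWWWW
RRRRWWWW
RRRRWWWW
RRRRWWWW
RRRRWWWW
WWWWWWWW
After op 5 fill(4,1,G) [16 cells changed]:
WWWWWWGW
WWWWWWWW
WWWGWWWW
GGGGWWWW
GGGGWWWW
GGGGWWWW
GGGGWWWW
WWWWWWWW

Answer: WWWWWWGW
WWWWWWWW
WWWGWWWW
GGGGWWWW
GGGGWWWW
GGGGWWWW
GGGGWWWW
WWWWWWWW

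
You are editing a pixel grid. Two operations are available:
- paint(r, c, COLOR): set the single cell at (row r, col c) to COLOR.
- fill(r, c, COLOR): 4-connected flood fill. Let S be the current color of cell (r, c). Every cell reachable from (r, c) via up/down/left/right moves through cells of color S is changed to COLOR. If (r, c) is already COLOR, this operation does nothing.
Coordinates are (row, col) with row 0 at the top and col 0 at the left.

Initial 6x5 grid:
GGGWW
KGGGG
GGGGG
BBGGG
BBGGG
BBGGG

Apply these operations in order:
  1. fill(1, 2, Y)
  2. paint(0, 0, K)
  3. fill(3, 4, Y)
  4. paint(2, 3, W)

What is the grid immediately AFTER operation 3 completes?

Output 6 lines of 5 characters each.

Answer: KYYWW
KYYYY
YYYYY
BBYYY
BBYYY
BBYYY

Derivation:
After op 1 fill(1,2,Y) [21 cells changed]:
YYYWW
KYYYY
YYYYY
BBYYY
BBYYY
BBYYY
After op 2 paint(0,0,K):
KYYWW
KYYYY
YYYYY
BBYYY
BBYYY
BBYYY
After op 3 fill(3,4,Y) [0 cells changed]:
KYYWW
KYYYY
YYYYY
BBYYY
BBYYY
BBYYY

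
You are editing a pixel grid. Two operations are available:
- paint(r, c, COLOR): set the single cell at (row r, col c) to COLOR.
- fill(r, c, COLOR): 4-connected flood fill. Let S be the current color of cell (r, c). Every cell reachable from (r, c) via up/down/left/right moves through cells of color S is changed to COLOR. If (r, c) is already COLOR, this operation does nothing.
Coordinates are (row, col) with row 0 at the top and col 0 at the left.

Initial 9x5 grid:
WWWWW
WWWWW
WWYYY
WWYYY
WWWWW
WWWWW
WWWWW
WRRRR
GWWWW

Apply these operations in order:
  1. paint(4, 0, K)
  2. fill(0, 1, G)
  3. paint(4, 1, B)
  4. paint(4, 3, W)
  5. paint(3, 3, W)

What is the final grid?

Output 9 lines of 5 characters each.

Answer: GGGGG
GGGGG
GGYYY
GGYWY
KBGWG
GGGGG
GGGGG
GRRRR
GWWWW

Derivation:
After op 1 paint(4,0,K):
WWWWW
WWWWW
WWYYY
WWYYY
KWWWW
WWWWW
WWWWW
WRRRR
GWWWW
After op 2 fill(0,1,G) [29 cells changed]:
GGGGG
GGGGG
GGYYY
GGYYY
KGGGG
GGGGG
GGGGG
GRRRR
GWWWW
After op 3 paint(4,1,B):
GGGGG
GGGGG
GGYYY
GGYYY
KBGGG
GGGGG
GGGGG
GRRRR
GWWWW
After op 4 paint(4,3,W):
GGGGG
GGGGG
GGYYY
GGYYY
KBGWG
GGGGG
GGGGG
GRRRR
GWWWW
After op 5 paint(3,3,W):
GGGGG
GGGGG
GGYYY
GGYWY
KBGWG
GGGGG
GGGGG
GRRRR
GWWWW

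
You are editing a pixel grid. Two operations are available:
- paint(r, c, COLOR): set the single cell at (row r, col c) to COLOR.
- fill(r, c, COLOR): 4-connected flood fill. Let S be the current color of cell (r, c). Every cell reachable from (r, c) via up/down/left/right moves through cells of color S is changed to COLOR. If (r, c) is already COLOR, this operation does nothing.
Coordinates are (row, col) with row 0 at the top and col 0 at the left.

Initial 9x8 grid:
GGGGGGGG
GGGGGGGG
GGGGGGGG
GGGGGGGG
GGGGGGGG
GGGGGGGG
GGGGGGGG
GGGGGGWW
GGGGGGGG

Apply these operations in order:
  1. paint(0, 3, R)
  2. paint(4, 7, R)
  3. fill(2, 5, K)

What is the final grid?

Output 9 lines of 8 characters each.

Answer: KKKRKKKK
KKKKKKKK
KKKKKKKK
KKKKKKKK
KKKKKKKR
KKKKKKKK
KKKKKKKK
KKKKKKWW
KKKKKKKK

Derivation:
After op 1 paint(0,3,R):
GGGRGGGG
GGGGGGGG
GGGGGGGG
GGGGGGGG
GGGGGGGG
GGGGGGGG
GGGGGGGG
GGGGGGWW
GGGGGGGG
After op 2 paint(4,7,R):
GGGRGGGG
GGGGGGGG
GGGGGGGG
GGGGGGGG
GGGGGGGR
GGGGGGGG
GGGGGGGG
GGGGGGWW
GGGGGGGG
After op 3 fill(2,5,K) [68 cells changed]:
KKKRKKKK
KKKKKKKK
KKKKKKKK
KKKKKKKK
KKKKKKKR
KKKKKKKK
KKKKKKKK
KKKKKKWW
KKKKKKKK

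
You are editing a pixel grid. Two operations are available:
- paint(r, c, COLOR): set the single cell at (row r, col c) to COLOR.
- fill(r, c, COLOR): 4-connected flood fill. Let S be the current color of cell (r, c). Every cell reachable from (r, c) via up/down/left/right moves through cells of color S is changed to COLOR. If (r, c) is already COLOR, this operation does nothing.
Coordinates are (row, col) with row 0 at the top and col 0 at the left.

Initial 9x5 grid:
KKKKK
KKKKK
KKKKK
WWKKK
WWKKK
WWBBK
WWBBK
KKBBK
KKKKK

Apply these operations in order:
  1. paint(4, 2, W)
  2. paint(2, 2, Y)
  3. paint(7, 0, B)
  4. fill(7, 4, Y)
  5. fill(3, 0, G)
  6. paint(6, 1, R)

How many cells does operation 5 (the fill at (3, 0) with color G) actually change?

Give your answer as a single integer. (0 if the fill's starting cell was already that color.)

After op 1 paint(4,2,W):
KKKKK
KKKKK
KKKKK
WWKKK
WWWKK
WWBBK
WWBBK
KKBBK
KKKKK
After op 2 paint(2,2,Y):
KKKKK
KKKKK
KKYKK
WWKKK
WWWKK
WWBBK
WWBBK
KKBBK
KKKKK
After op 3 paint(7,0,B):
KKKKK
KKKKK
KKYKK
WWKKK
WWWKK
WWBBK
WWBBK
BKBBK
KKKKK
After op 4 fill(7,4,Y) [28 cells changed]:
YYYYY
YYYYY
YYYYY
WWYYY
WWWYY
WWBBY
WWBBY
BYBBY
YYYYY
After op 5 fill(3,0,G) [9 cells changed]:
YYYYY
YYYYY
YYYYY
GGYYY
GGGYY
GGBBY
GGBBY
BYBBY
YYYYY

Answer: 9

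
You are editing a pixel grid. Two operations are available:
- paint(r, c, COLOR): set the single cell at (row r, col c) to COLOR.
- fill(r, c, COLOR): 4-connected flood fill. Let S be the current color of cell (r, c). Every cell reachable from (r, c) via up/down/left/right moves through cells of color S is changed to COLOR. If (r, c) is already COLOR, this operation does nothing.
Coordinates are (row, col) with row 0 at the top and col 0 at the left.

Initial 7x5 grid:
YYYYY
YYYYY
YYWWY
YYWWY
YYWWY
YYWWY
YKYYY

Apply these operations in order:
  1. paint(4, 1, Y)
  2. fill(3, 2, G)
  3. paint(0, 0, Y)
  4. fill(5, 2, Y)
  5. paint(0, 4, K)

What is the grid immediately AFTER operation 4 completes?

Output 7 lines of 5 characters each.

Answer: YYYYY
YYYYY
YYYYY
YYYYY
YYYYY
YYYYY
YKYYY

Derivation:
After op 1 paint(4,1,Y):
YYYYY
YYYYY
YYWWY
YYWWY
YYWWY
YYWWY
YKYYY
After op 2 fill(3,2,G) [8 cells changed]:
YYYYY
YYYYY
YYGGY
YYGGY
YYGGY
YYGGY
YKYYY
After op 3 paint(0,0,Y):
YYYYY
YYYYY
YYGGY
YYGGY
YYGGY
YYGGY
YKYYY
After op 4 fill(5,2,Y) [8 cells changed]:
YYYYY
YYYYY
YYYYY
YYYYY
YYYYY
YYYYY
YKYYY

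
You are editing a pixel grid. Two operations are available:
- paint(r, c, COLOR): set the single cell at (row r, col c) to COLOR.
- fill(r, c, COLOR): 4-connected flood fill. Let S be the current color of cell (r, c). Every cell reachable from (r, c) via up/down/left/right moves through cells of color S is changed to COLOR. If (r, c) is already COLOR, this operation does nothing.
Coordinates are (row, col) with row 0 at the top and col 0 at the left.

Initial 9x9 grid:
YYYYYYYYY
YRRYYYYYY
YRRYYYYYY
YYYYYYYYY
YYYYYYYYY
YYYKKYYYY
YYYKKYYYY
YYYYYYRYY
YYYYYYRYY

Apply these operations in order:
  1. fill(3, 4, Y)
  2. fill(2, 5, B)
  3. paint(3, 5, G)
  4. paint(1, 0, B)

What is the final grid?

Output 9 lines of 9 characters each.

Answer: BBBBBBBBB
BRRBBBBBB
BRRBBBBBB
BBBBBGBBB
BBBBBBBBB
BBBKKBBBB
BBBKKBBBB
BBBBBBRBB
BBBBBBRBB

Derivation:
After op 1 fill(3,4,Y) [0 cells changed]:
YYYYYYYYY
YRRYYYYYY
YRRYYYYYY
YYYYYYYYY
YYYYYYYYY
YYYKKYYYY
YYYKKYYYY
YYYYYYRYY
YYYYYYRYY
After op 2 fill(2,5,B) [71 cells changed]:
BBBBBBBBB
BRRBBBBBB
BRRBBBBBB
BBBBBBBBB
BBBBBBBBB
BBBKKBBBB
BBBKKBBBB
BBBBBBRBB
BBBBBBRBB
After op 3 paint(3,5,G):
BBBBBBBBB
BRRBBBBBB
BRRBBBBBB
BBBBBGBBB
BBBBBBBBB
BBBKKBBBB
BBBKKBBBB
BBBBBBRBB
BBBBBBRBB
After op 4 paint(1,0,B):
BBBBBBBBB
BRRBBBBBB
BRRBBBBBB
BBBBBGBBB
BBBBBBBBB
BBBKKBBBB
BBBKKBBBB
BBBBBBRBB
BBBBBBRBB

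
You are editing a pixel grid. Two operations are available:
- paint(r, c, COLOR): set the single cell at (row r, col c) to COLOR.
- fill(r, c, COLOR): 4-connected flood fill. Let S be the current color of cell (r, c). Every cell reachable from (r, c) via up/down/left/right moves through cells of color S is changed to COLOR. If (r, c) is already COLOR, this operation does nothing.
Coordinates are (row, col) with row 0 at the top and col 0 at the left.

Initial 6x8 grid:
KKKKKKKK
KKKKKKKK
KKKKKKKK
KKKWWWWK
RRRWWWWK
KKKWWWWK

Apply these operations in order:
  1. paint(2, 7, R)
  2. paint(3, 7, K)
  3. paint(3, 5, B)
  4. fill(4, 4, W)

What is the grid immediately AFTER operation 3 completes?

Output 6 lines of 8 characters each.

After op 1 paint(2,7,R):
KKKKKKKK
KKKKKKKK
KKKKKKKR
KKKWWWWK
RRRWWWWK
KKKWWWWK
After op 2 paint(3,7,K):
KKKKKKKK
KKKKKKKK
KKKKKKKR
KKKWWWWK
RRRWWWWK
KKKWWWWK
After op 3 paint(3,5,B):
KKKKKKKK
KKKKKKKK
KKKKKKKR
KKKWWBWK
RRRWWWWK
KKKWWWWK

Answer: KKKKKKKK
KKKKKKKK
KKKKKKKR
KKKWWBWK
RRRWWWWK
KKKWWWWK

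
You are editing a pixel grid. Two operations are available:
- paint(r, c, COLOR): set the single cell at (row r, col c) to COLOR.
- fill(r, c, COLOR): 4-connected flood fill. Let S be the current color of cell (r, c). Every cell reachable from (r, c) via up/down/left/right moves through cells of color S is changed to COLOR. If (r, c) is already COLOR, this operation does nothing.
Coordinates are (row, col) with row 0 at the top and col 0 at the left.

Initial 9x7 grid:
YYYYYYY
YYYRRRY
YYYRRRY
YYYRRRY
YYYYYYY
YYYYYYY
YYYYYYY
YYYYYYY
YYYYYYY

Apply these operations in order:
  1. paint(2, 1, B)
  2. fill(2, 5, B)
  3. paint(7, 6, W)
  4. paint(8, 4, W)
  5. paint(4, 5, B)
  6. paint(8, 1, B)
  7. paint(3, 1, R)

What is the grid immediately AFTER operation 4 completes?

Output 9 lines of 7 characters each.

After op 1 paint(2,1,B):
YYYYYYY
YYYRRRY
YBYRRRY
YYYRRRY
YYYYYYY
YYYYYYY
YYYYYYY
YYYYYYY
YYYYYYY
After op 2 fill(2,5,B) [9 cells changed]:
YYYYYYY
YYYBBBY
YBYBBBY
YYYBBBY
YYYYYYY
YYYYYYY
YYYYYYY
YYYYYYY
YYYYYYY
After op 3 paint(7,6,W):
YYYYYYY
YYYBBBY
YBYBBBY
YYYBBBY
YYYYYYY
YYYYYYY
YYYYYYY
YYYYYYW
YYYYYYY
After op 4 paint(8,4,W):
YYYYYYY
YYYBBBY
YBYBBBY
YYYBBBY
YYYYYYY
YYYYYYY
YYYYYYY
YYYYYYW
YYYYWYY

Answer: YYYYYYY
YYYBBBY
YBYBBBY
YYYBBBY
YYYYYYY
YYYYYYY
YYYYYYY
YYYYYYW
YYYYWYY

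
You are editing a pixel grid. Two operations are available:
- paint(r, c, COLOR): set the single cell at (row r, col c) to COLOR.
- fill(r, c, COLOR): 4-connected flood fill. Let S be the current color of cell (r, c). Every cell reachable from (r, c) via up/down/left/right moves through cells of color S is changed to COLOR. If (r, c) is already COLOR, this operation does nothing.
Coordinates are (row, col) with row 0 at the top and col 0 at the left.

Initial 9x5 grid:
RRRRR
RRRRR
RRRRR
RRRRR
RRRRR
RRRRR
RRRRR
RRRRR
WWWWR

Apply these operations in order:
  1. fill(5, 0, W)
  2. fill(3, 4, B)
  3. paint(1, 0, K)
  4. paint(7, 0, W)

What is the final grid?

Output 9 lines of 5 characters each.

Answer: BBBBB
KBBBB
BBBBB
BBBBB
BBBBB
BBBBB
BBBBB
WBBBB
BBBBB

Derivation:
After op 1 fill(5,0,W) [41 cells changed]:
WWWWW
WWWWW
WWWWW
WWWWW
WWWWW
WWWWW
WWWWW
WWWWW
WWWWW
After op 2 fill(3,4,B) [45 cells changed]:
BBBBB
BBBBB
BBBBB
BBBBB
BBBBB
BBBBB
BBBBB
BBBBB
BBBBB
After op 3 paint(1,0,K):
BBBBB
KBBBB
BBBBB
BBBBB
BBBBB
BBBBB
BBBBB
BBBBB
BBBBB
After op 4 paint(7,0,W):
BBBBB
KBBBB
BBBBB
BBBBB
BBBBB
BBBBB
BBBBB
WBBBB
BBBBB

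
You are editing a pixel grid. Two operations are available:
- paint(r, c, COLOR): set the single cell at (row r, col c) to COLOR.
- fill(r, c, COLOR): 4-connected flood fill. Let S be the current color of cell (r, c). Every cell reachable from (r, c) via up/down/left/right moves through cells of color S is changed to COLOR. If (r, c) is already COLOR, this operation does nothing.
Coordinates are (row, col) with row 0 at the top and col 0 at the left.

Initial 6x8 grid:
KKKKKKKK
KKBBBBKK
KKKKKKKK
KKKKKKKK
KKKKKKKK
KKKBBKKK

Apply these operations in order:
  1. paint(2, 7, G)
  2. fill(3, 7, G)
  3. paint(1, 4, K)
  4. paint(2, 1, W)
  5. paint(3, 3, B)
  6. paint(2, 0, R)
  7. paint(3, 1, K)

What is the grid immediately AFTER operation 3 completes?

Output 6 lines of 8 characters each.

After op 1 paint(2,7,G):
KKKKKKKK
KKBBBBKK
KKKKKKKG
KKKKKKKK
KKKKKKKK
KKKBBKKK
After op 2 fill(3,7,G) [41 cells changed]:
GGGGGGGG
GGBBBBGG
GGGGGGGG
GGGGGGGG
GGGGGGGG
GGGBBGGG
After op 3 paint(1,4,K):
GGGGGGGG
GGBBKBGG
GGGGGGGG
GGGGGGGG
GGGGGGGG
GGGBBGGG

Answer: GGGGGGGG
GGBBKBGG
GGGGGGGG
GGGGGGGG
GGGGGGGG
GGGBBGGG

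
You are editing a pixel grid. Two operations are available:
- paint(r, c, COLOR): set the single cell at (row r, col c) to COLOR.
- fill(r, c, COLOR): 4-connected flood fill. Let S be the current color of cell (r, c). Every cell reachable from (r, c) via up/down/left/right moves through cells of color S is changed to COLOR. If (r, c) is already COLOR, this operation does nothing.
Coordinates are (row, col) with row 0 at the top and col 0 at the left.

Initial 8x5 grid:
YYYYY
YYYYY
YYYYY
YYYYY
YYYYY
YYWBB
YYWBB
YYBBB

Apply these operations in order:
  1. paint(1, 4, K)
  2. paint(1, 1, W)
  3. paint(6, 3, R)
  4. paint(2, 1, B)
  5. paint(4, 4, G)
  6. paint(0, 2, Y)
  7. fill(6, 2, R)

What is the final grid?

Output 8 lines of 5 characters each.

Answer: YYYYY
YWYYK
YBYYY
YYYYY
YYYYG
YYRBB
YYRRB
YYBBB

Derivation:
After op 1 paint(1,4,K):
YYYYY
YYYYK
YYYYY
YYYYY
YYYYY
YYWBB
YYWBB
YYBBB
After op 2 paint(1,1,W):
YYYYY
YWYYK
YYYYY
YYYYY
YYYYY
YYWBB
YYWBB
YYBBB
After op 3 paint(6,3,R):
YYYYY
YWYYK
YYYYY
YYYYY
YYYYY
YYWBB
YYWRB
YYBBB
After op 4 paint(2,1,B):
YYYYY
YWYYK
YBYYY
YYYYY
YYYYY
YYWBB
YYWRB
YYBBB
After op 5 paint(4,4,G):
YYYYY
YWYYK
YBYYY
YYYYY
YYYYG
YYWBB
YYWRB
YYBBB
After op 6 paint(0,2,Y):
YYYYY
YWYYK
YBYYY
YYYYY
YYYYG
YYWBB
YYWRB
YYBBB
After op 7 fill(6,2,R) [2 cells changed]:
YYYYY
YWYYK
YBYYY
YYYYY
YYYYG
YYRBB
YYRRB
YYBBB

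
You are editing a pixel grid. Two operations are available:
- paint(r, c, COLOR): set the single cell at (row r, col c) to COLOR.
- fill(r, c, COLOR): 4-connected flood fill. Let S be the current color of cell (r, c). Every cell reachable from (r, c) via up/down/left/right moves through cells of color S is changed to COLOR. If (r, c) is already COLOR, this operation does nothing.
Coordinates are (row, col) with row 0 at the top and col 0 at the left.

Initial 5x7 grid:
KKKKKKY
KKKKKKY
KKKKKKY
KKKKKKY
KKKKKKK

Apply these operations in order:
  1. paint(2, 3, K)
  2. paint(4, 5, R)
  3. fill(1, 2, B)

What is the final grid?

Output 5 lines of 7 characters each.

Answer: BBBBBBY
BBBBBBY
BBBBBBY
BBBBBBY
BBBBBRK

Derivation:
After op 1 paint(2,3,K):
KKKKKKY
KKKKKKY
KKKKKKY
KKKKKKY
KKKKKKK
After op 2 paint(4,5,R):
KKKKKKY
KKKKKKY
KKKKKKY
KKKKKKY
KKKKKRK
After op 3 fill(1,2,B) [29 cells changed]:
BBBBBBY
BBBBBBY
BBBBBBY
BBBBBBY
BBBBBRK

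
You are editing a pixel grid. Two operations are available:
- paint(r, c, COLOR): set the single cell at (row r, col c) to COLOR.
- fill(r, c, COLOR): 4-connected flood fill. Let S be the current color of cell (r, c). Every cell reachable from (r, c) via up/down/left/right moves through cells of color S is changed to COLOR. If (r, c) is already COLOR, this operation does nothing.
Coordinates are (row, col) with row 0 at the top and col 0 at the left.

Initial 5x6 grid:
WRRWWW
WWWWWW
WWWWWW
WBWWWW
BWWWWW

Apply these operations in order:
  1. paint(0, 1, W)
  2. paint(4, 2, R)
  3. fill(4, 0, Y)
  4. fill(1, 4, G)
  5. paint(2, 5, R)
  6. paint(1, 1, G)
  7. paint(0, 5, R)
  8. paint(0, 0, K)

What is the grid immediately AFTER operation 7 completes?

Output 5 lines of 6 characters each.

Answer: GGRGGR
GGGGGG
GGGGGR
GBGGGG
YWRGGG

Derivation:
After op 1 paint(0,1,W):
WWRWWW
WWWWWW
WWWWWW
WBWWWW
BWWWWW
After op 2 paint(4,2,R):
WWRWWW
WWWWWW
WWWWWW
WBWWWW
BWRWWW
After op 3 fill(4,0,Y) [1 cells changed]:
WWRWWW
WWWWWW
WWWWWW
WBWWWW
YWRWWW
After op 4 fill(1,4,G) [25 cells changed]:
GGRGGG
GGGGGG
GGGGGG
GBGGGG
YWRGGG
After op 5 paint(2,5,R):
GGRGGG
GGGGGG
GGGGGR
GBGGGG
YWRGGG
After op 6 paint(1,1,G):
GGRGGG
GGGGGG
GGGGGR
GBGGGG
YWRGGG
After op 7 paint(0,5,R):
GGRGGR
GGGGGG
GGGGGR
GBGGGG
YWRGGG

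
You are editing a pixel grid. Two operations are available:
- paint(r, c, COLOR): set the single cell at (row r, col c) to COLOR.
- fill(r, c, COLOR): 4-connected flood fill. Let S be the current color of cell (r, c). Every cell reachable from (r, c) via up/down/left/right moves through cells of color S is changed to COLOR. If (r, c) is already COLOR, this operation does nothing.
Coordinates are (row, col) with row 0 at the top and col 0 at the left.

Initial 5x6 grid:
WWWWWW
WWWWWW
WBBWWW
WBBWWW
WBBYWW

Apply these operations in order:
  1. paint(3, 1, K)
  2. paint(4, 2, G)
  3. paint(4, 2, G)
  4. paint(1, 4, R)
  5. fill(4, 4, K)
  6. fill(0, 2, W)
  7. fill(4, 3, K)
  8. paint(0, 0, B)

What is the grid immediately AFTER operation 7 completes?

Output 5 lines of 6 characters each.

After op 1 paint(3,1,K):
WWWWWW
WWWWWW
WBBWWW
WKBWWW
WBBYWW
After op 2 paint(4,2,G):
WWWWWW
WWWWWW
WBBWWW
WKBWWW
WBGYWW
After op 3 paint(4,2,G):
WWWWWW
WWWWWW
WBBWWW
WKBWWW
WBGYWW
After op 4 paint(1,4,R):
WWWWWW
WWWWRW
WBBWWW
WKBWWW
WBGYWW
After op 5 fill(4,4,K) [22 cells changed]:
KKKKKK
KKKKRK
KBBKKK
KKBKKK
KBGYKK
After op 6 fill(0,2,W) [23 cells changed]:
WWWWWW
WWWWRW
WBBWWW
WWBWWW
WBGYWW
After op 7 fill(4,3,K) [1 cells changed]:
WWWWWW
WWWWRW
WBBWWW
WWBWWW
WBGKWW

Answer: WWWWWW
WWWWRW
WBBWWW
WWBWWW
WBGKWW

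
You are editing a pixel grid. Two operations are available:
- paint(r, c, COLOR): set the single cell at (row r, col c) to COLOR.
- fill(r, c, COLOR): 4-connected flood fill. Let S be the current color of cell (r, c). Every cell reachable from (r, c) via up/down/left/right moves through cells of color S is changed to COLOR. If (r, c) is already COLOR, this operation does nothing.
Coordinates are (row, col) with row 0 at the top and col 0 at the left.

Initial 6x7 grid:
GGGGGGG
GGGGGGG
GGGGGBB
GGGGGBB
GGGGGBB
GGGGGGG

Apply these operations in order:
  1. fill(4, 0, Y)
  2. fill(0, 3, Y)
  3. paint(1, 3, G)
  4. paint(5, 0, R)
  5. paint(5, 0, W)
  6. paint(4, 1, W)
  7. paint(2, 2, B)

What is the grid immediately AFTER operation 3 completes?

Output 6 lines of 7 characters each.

After op 1 fill(4,0,Y) [36 cells changed]:
YYYYYYY
YYYYYYY
YYYYYBB
YYYYYBB
YYYYYBB
YYYYYYY
After op 2 fill(0,3,Y) [0 cells changed]:
YYYYYYY
YYYYYYY
YYYYYBB
YYYYYBB
YYYYYBB
YYYYYYY
After op 3 paint(1,3,G):
YYYYYYY
YYYGYYY
YYYYYBB
YYYYYBB
YYYYYBB
YYYYYYY

Answer: YYYYYYY
YYYGYYY
YYYYYBB
YYYYYBB
YYYYYBB
YYYYYYY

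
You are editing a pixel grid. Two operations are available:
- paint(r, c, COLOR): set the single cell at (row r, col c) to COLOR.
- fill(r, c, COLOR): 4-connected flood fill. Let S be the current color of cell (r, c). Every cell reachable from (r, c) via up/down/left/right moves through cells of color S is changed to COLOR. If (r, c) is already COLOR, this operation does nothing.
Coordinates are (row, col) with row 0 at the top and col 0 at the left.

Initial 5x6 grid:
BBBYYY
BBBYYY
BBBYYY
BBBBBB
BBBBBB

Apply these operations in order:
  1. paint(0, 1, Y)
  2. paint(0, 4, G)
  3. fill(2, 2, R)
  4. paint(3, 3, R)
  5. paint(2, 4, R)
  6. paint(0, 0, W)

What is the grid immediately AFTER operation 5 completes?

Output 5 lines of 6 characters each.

Answer: RYRYGY
RRRYYY
RRRYRY
RRRRRR
RRRRRR

Derivation:
After op 1 paint(0,1,Y):
BYBYYY
BBBYYY
BBBYYY
BBBBBB
BBBBBB
After op 2 paint(0,4,G):
BYBYGY
BBBYYY
BBBYYY
BBBBBB
BBBBBB
After op 3 fill(2,2,R) [20 cells changed]:
RYRYGY
RRRYYY
RRRYYY
RRRRRR
RRRRRR
After op 4 paint(3,3,R):
RYRYGY
RRRYYY
RRRYYY
RRRRRR
RRRRRR
After op 5 paint(2,4,R):
RYRYGY
RRRYYY
RRRYRY
RRRRRR
RRRRRR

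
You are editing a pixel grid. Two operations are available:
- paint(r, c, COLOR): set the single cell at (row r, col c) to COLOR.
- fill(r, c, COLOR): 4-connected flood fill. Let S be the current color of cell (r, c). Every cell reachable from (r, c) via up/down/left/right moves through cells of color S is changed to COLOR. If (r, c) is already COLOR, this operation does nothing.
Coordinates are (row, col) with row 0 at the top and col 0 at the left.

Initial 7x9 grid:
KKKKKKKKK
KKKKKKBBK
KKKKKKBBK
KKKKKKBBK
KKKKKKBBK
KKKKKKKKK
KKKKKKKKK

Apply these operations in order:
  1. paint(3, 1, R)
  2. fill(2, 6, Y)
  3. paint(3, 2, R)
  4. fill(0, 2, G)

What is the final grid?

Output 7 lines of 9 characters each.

After op 1 paint(3,1,R):
KKKKKKKKK
KKKKKKBBK
KKKKKKBBK
KRKKKKBBK
KKKKKKBBK
KKKKKKKKK
KKKKKKKKK
After op 2 fill(2,6,Y) [8 cells changed]:
KKKKKKKKK
KKKKKKYYK
KKKKKKYYK
KRKKKKYYK
KKKKKKYYK
KKKKKKKKK
KKKKKKKKK
After op 3 paint(3,2,R):
KKKKKKKKK
KKKKKKYYK
KKKKKKYYK
KRRKKKYYK
KKKKKKYYK
KKKKKKKKK
KKKKKKKKK
After op 4 fill(0,2,G) [53 cells changed]:
GGGGGGGGG
GGGGGGYYG
GGGGGGYYG
GRRGGGYYG
GGGGGGYYG
GGGGGGGGG
GGGGGGGGG

Answer: GGGGGGGGG
GGGGGGYYG
GGGGGGYYG
GRRGGGYYG
GGGGGGYYG
GGGGGGGGG
GGGGGGGGG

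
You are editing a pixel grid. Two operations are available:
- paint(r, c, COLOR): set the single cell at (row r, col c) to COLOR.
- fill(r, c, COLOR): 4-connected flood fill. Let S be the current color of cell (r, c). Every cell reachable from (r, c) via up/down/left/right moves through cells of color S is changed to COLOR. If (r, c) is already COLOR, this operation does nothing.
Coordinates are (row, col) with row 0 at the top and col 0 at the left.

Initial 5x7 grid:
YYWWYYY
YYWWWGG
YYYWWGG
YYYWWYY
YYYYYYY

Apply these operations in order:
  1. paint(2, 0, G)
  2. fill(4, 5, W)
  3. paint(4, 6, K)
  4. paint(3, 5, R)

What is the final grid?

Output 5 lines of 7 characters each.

After op 1 paint(2,0,G):
YYWWYYY
YYWWWGG
GYYWWGG
YYYWWYY
YYYYYYY
After op 2 fill(4,5,W) [18 cells changed]:
WWWWYYY
WWWWWGG
GWWWWGG
WWWWWWW
WWWWWWW
After op 3 paint(4,6,K):
WWWWYYY
WWWWWGG
GWWWWGG
WWWWWWW
WWWWWWK
After op 4 paint(3,5,R):
WWWWYYY
WWWWWGG
GWWWWGG
WWWWWRW
WWWWWWK

Answer: WWWWYYY
WWWWWGG
GWWWWGG
WWWWWRW
WWWWWWK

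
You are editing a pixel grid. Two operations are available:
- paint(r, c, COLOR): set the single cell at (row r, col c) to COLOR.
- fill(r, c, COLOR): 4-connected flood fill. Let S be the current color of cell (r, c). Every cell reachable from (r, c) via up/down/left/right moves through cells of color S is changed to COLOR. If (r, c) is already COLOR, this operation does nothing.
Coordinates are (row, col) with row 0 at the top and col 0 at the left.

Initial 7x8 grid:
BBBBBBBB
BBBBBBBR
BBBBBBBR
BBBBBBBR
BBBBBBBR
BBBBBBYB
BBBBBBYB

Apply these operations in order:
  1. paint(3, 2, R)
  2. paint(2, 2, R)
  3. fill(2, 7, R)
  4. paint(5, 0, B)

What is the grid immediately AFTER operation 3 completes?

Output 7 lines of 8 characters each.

After op 1 paint(3,2,R):
BBBBBBBB
BBBBBBBR
BBBBBBBR
BBRBBBBR
BBBBBBBR
BBBBBBYB
BBBBBBYB
After op 2 paint(2,2,R):
BBBBBBBB
BBBBBBBR
BBRBBBBR
BBRBBBBR
BBBBBBBR
BBBBBBYB
BBBBBBYB
After op 3 fill(2,7,R) [0 cells changed]:
BBBBBBBB
BBBBBBBR
BBRBBBBR
BBRBBBBR
BBBBBBBR
BBBBBBYB
BBBBBBYB

Answer: BBBBBBBB
BBBBBBBR
BBRBBBBR
BBRBBBBR
BBBBBBBR
BBBBBBYB
BBBBBBYB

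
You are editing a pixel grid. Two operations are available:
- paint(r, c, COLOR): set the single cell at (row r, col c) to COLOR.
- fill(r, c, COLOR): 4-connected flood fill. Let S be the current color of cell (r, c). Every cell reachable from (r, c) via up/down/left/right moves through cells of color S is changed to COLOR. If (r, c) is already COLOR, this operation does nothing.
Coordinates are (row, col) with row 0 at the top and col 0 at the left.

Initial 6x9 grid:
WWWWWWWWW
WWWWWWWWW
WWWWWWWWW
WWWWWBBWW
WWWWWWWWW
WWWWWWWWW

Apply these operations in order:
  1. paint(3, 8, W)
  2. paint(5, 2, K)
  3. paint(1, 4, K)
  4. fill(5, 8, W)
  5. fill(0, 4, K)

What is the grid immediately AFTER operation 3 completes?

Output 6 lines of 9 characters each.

After op 1 paint(3,8,W):
WWWWWWWWW
WWWWWWWWW
WWWWWWWWW
WWWWWBBWW
WWWWWWWWW
WWWWWWWWW
After op 2 paint(5,2,K):
WWWWWWWWW
WWWWWWWWW
WWWWWWWWW
WWWWWBBWW
WWWWWWWWW
WWKWWWWWW
After op 3 paint(1,4,K):
WWWWWWWWW
WWWWKWWWW
WWWWWWWWW
WWWWWBBWW
WWWWWWWWW
WWKWWWWWW

Answer: WWWWWWWWW
WWWWKWWWW
WWWWWWWWW
WWWWWBBWW
WWWWWWWWW
WWKWWWWWW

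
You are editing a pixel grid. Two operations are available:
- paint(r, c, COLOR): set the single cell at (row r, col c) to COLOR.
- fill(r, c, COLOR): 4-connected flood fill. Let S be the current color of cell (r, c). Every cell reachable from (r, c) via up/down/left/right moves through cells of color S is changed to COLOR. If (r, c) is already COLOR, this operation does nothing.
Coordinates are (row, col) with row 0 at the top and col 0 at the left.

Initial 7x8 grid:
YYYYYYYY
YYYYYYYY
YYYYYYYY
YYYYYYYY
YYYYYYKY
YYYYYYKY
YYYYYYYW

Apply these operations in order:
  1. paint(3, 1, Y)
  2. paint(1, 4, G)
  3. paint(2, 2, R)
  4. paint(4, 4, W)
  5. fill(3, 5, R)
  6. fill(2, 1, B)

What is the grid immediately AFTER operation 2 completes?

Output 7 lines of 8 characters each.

After op 1 paint(3,1,Y):
YYYYYYYY
YYYYYYYY
YYYYYYYY
YYYYYYYY
YYYYYYKY
YYYYYYKY
YYYYYYYW
After op 2 paint(1,4,G):
YYYYYYYY
YYYYGYYY
YYYYYYYY
YYYYYYYY
YYYYYYKY
YYYYYYKY
YYYYYYYW

Answer: YYYYYYYY
YYYYGYYY
YYYYYYYY
YYYYYYYY
YYYYYYKY
YYYYYYKY
YYYYYYYW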